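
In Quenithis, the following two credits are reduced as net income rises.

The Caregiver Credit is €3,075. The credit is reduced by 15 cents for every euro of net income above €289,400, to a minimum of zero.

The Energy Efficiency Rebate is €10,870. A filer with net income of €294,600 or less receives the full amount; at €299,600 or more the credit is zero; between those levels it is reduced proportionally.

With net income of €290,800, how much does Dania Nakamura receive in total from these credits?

€13,735

Caregiver Credit: 15% of the €1,400 excess over €289,400 is €210; credit = €3,075 − €210 = €2,865.
Energy Efficiency Rebate: €290,800 is at or below the €294,600 threshold, so the full €10,870 applies.
Total: €2,865 + €10,870 = €13,735.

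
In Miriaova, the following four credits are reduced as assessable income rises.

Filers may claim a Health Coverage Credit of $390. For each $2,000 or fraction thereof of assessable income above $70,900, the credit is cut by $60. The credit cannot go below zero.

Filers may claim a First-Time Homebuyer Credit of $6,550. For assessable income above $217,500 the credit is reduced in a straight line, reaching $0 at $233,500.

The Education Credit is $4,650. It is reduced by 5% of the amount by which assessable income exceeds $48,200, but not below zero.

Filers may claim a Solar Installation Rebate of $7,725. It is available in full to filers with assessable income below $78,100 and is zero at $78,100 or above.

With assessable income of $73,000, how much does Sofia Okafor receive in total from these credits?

Health Coverage Credit: income exceeds $70,900 by $2,100, which is 2 full-or-partial $2,000 increments; reduction = 2 × $60 = $120, leaving $270.
First-Time Homebuyer Credit: $73,000 is at or below the $217,500 threshold, so the full $6,550 applies.
Education Credit: 5% of the $24,800 excess over $48,200 is $1,240; credit = $4,650 − $1,240 = $3,410.
Solar Installation Rebate: $73,000 is below the $78,100 cutoff, so the full $7,725 applies.
Total: $270 + $6,550 + $3,410 + $7,725 = $17,955.

$17,955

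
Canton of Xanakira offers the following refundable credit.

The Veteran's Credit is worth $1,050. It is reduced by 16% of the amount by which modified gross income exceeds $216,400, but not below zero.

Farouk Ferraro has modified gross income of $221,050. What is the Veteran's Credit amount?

$306

Veteran's Credit: 16% of the $4,650 excess over $216,400 is $744; credit = $1,050 − $744 = $306.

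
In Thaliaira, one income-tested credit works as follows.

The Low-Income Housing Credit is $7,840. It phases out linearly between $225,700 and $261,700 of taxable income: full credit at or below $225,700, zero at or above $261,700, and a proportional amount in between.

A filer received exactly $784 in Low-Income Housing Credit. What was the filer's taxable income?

$258,100

$784 is 784/7,840 of the full $7,840, so 7,056/7,840 of the $36,000 range has been used: income = $225,700 + $36,000 × 7,056/7,840 = $258,100.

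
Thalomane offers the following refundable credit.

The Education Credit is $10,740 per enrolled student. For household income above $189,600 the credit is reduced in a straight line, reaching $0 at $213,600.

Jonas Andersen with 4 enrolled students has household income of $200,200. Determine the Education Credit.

$23,986

Education Credit: base = 4 × $10,740 = $42,960. $200,200 is $10,600 into a $24,000 phase-out range, leaving 13,400/24,000 of the credit: $42,960 × 13,400/24,000 = $23,986.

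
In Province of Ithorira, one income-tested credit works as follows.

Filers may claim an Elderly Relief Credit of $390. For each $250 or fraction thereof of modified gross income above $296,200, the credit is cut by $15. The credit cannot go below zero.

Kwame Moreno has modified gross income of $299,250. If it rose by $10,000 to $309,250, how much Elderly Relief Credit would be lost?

At $299,250 — income exceeds $296,200 by $3,050, which is 13 full-or-partial $250 increments; reduction = 13 × $15 = $195, leaving $195.
At $309,250 — income exceeds $296,200 by $13,050 → 53 increments × $15 = $795 ≥ base, so the credit is $0.
Lost: $195 − $0 = $195.

$195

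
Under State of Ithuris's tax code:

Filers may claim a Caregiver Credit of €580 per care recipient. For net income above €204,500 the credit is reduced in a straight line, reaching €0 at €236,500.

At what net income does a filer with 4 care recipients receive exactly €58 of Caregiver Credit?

€235,700

Full credit = 4 × €580 = €2,320.
€58 is 58/2,320 of the full €2,320, so 2,262/2,320 of the €32,000 range has been used: income = €204,500 + €32,000 × 2,262/2,320 = €235,700.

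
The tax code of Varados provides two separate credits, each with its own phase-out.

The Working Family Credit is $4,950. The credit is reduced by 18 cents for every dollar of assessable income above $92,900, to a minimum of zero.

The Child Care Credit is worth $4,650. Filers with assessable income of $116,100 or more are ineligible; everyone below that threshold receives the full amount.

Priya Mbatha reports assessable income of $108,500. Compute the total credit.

Working Family Credit: 18% of the $15,600 excess over $92,900 is $2,808; credit = $4,950 − $2,808 = $2,142.
Child Care Credit: $108,500 is below the $116,100 cutoff, so the full $4,650 applies.
Total: $2,142 + $4,650 = $6,792.

$6,792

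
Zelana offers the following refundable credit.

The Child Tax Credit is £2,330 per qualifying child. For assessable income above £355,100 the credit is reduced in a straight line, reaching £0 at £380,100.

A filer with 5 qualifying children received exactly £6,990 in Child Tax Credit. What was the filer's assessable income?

Full credit = 5 × £2,330 = £11,650.
£6,990 is 6,990/11,650 of the full £11,650, so 4,660/11,650 of the £25,000 range has been used: income = £355,100 + £25,000 × 4,660/11,650 = £365,100.

£365,100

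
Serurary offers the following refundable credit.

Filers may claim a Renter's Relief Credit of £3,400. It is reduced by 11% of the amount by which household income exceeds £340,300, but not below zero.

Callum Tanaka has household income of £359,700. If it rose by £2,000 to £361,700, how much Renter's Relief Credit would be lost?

£220

At £359,700 — 11% of the £19,400 excess over £340,300 is £2,134; credit = £3,400 − £2,134 = £1,266.
At £361,700 — 11% of the £21,400 excess over £340,300 is £2,354; credit = £3,400 − £2,354 = £1,046.
Lost: £1,266 − £1,046 = £220.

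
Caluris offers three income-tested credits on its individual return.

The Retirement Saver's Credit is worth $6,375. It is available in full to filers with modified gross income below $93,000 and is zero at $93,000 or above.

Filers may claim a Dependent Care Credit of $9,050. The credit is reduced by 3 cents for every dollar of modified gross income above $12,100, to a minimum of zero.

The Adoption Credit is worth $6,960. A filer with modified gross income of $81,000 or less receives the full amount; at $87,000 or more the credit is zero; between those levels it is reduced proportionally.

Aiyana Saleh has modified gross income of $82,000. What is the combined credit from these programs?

Retirement Saver's Credit: $82,000 is below the $93,000 cutoff, so the full $6,375 applies.
Dependent Care Credit: 3% of the $69,900 excess over $12,100 is $2,097; credit = $9,050 − $2,097 = $6,953.
Adoption Credit: $82,000 is $1,000 into a $6,000 phase-out range, leaving 5,000/6,000 of the credit: $6,960 × 5,000/6,000 = $5,800.
Total: $6,375 + $6,953 + $5,800 = $19,128.

$19,128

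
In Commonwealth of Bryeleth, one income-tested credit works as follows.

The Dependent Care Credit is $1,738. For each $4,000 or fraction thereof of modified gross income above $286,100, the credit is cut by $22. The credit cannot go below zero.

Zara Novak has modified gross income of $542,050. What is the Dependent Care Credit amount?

Dependent Care Credit: income exceeds $286,100 by $255,950, which is 64 full-or-partial $4,000 increments; reduction = 64 × $22 = $1,408, leaving $330.

$330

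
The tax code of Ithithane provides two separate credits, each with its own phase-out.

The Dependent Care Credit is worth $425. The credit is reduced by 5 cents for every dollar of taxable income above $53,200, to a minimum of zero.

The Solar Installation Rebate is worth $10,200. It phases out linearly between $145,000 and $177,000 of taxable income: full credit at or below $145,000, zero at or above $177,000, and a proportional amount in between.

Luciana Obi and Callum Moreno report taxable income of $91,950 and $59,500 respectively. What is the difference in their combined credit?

Luciana ($91,950): Dependent Care Credit: 5% of the $38,750 excess over $53,200 is $1,937.50 ≥ base, so the credit is $0. Solar Installation Rebate: $91,950 is at or below the $145,000 threshold, so the full $10,200 applies. total $0 + $10,200 = $10,200
Callum ($59,500): Dependent Care Credit: 5% of the $6,300 excess over $53,200 is $315; credit = $425 − $315 = $110. Solar Installation Rebate: $59,500 is at or below the $145,000 threshold, so the full $10,200 applies. total $110 + $10,200 = $10,310
Difference: |$10,200 − $10,310| = $110.

$110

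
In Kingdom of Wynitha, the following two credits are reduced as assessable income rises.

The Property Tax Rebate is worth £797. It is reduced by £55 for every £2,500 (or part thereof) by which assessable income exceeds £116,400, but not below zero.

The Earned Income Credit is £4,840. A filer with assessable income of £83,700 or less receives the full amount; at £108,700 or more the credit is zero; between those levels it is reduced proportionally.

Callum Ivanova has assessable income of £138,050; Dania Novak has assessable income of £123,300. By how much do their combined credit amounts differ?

Callum (£138,050): Property Tax Rebate: income exceeds £116,400 by £21,650, which is 9 full-or-partial £2,500 increments; reduction = 9 × £55 = £495, leaving £302. Earned Income Credit: £138,050 is at or above £108,700, so the credit is £0. total £302 + £0 = £302
Dania (£123,300): Property Tax Rebate: income exceeds £116,400 by £6,900, which is 3 full-or-partial £2,500 increments; reduction = 3 × £55 = £165, leaving £632. Earned Income Credit: £123,300 is at or above £108,700, so the credit is £0. total £632 + £0 = £632
Difference: |£302 − £632| = £330.

£330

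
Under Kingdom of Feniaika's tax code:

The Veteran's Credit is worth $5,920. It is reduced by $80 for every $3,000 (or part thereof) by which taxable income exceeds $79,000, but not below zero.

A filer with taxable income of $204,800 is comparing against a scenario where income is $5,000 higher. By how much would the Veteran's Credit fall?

At $204,800 — income exceeds $79,000 by $125,800, which is 42 full-or-partial $3,000 increments; reduction = 42 × $80 = $3,360, leaving $2,560.
At $209,800 — income exceeds $79,000 by $130,800, which is 44 full-or-partial $3,000 increments; reduction = 44 × $80 = $3,520, leaving $2,400.
Lost: $2,560 − $2,400 = $160.

$160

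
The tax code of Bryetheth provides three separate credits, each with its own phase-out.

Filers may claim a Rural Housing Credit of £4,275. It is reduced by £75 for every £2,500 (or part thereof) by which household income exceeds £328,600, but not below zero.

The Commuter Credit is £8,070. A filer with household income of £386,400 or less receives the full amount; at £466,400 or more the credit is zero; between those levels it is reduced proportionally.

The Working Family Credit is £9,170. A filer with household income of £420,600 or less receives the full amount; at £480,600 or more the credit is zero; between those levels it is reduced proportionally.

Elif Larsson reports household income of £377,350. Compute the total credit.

Rural Housing Credit: income exceeds £328,600 by £48,750, which is 20 full-or-partial £2,500 increments; reduction = 20 × £75 = £1,500, leaving £2,775.
Commuter Credit: £377,350 is at or below the £386,400 threshold, so the full £8,070 applies.
Working Family Credit: £377,350 is at or below the £420,600 threshold, so the full £9,170 applies.
Total: £2,775 + £8,070 + £9,170 = £20,015.

£20,015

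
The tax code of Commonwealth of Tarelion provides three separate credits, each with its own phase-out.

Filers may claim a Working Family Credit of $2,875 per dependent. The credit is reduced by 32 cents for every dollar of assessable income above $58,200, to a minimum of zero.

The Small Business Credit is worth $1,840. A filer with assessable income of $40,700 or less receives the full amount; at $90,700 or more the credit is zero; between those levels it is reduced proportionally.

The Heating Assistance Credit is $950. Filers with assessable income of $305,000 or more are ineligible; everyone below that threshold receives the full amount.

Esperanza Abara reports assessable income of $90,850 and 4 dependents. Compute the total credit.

$2,002

Working Family Credit: base = 4 × $2,875 = $11,500. 32% of the $32,650 excess over $58,200 is $10,448; credit = $11,500 − $10,448 = $1,052.
Small Business Credit: $90,850 is at or above $90,700, so the credit is $0.
Heating Assistance Credit: $90,850 is below the $305,000 cutoff, so the full $950 applies.
Total: $1,052 + $0 + $950 = $2,002.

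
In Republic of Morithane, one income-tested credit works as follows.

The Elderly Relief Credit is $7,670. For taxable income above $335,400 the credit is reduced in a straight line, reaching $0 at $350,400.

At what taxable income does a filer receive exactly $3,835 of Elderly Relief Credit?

$342,900

$3,835 is 3,835/7,670 of the full $7,670, so 3,835/7,670 of the $15,000 range has been used: income = $335,400 + $15,000 × 3,835/7,670 = $342,900.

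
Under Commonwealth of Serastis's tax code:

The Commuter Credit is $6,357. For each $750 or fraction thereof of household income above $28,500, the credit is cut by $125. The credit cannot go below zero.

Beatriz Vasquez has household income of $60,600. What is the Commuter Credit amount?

Commuter Credit: income exceeds $28,500 by $32,100, which is 43 full-or-partial $750 increments; reduction = 43 × $125 = $5,375, leaving $982.

$982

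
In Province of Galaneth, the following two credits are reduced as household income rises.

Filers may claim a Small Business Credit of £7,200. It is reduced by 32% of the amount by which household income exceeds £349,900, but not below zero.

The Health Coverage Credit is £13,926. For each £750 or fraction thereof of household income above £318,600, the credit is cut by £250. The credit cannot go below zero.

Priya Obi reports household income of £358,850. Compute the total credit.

Small Business Credit: 32% of the £8,950 excess over £349,900 is £2,864; credit = £7,200 − £2,864 = £4,336.
Health Coverage Credit: income exceeds £318,600 by £40,250, which is 54 full-or-partial £750 increments; reduction = 54 × £250 = £13,500, leaving £426.
Total: £4,336 + £426 = £4,762.

£4,762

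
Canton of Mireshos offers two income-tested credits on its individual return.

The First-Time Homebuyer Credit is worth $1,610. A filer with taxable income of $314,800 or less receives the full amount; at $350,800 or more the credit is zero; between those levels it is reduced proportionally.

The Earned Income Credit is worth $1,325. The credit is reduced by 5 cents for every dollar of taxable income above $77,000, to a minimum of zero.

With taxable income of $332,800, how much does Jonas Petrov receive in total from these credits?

First-Time Homebuyer Credit: $332,800 is $18,000 into a $36,000 phase-out range, leaving 18,000/36,000 of the credit: $1,610 × 18,000/36,000 = $805.
Earned Income Credit: 5% of the $255,800 excess over $77,000 is $12,790 ≥ base, so the credit is $0.
Total: $805 + $0 = $805.

$805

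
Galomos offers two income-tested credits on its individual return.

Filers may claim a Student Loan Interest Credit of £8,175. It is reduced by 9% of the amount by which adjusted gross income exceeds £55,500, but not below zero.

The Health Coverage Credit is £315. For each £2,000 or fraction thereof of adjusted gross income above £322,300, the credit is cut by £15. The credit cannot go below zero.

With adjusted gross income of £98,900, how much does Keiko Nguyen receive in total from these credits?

Student Loan Interest Credit: 9% of the £43,400 excess over £55,500 is £3,906; credit = £8,175 − £3,906 = £4,269.
Health Coverage Credit: £98,900 is at or below the £322,300 threshold, so the full £315 applies.
Total: £4,269 + £315 = £4,584.

£4,584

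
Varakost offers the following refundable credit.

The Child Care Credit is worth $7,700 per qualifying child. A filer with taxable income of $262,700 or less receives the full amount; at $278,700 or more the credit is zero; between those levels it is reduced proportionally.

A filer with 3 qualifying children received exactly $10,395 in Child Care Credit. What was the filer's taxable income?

$271,500

Full credit = 3 × $7,700 = $23,100.
$10,395 is 10,395/23,100 of the full $23,100, so 12,705/23,100 of the $16,000 range has been used: income = $262,700 + $16,000 × 12,705/23,100 = $271,500.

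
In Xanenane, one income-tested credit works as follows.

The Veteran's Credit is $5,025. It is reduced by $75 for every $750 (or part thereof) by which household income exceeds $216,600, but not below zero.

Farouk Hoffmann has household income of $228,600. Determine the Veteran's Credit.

$3,825

Veteran's Credit: income exceeds $216,600 by $12,000, which is 16 full-or-partial $750 increments; reduction = 16 × $75 = $1,200, leaving $3,825.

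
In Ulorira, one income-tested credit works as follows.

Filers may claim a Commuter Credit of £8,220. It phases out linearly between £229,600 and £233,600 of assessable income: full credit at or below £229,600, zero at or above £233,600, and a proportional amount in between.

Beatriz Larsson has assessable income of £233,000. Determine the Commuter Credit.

Commuter Credit: £233,000 is £3,400 into a £4,000 phase-out range, leaving 600/4,000 of the credit: £8,220 × 600/4,000 = £1,233.

£1,233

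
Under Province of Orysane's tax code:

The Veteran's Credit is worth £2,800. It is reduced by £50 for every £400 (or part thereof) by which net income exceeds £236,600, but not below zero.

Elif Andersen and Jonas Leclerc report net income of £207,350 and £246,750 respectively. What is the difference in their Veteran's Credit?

£1,300

Elif (£207,350): Veteran's Credit: £207,350 is at or below the £236,600 threshold, so the full £2,800 applies.
Jonas (£246,750): Veteran's Credit: income exceeds £236,600 by £10,150, which is 26 full-or-partial £400 increments; reduction = 26 × £50 = £1,300, leaving £1,500.
Difference: |£2,800 − £1,500| = £1,300.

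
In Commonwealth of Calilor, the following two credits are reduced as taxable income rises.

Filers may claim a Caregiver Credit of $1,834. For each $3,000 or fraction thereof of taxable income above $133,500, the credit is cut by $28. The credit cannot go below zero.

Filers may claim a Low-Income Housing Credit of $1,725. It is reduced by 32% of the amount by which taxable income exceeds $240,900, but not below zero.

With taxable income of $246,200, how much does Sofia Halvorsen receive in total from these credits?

$799

Caregiver Credit: income exceeds $133,500 by $112,700, which is 38 full-or-partial $3,000 increments; reduction = 38 × $28 = $1,064, leaving $770.
Low-Income Housing Credit: 32% of the $5,300 excess over $240,900 is $1,696; credit = $1,725 − $1,696 = $29.
Total: $770 + $29 = $799.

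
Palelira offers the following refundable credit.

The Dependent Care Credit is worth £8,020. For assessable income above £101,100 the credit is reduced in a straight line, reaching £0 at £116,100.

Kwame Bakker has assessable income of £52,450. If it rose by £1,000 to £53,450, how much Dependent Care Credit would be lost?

At £52,450 — £52,450 is at or below the £101,100 threshold, so the full £8,020 applies.
At £53,450 — £53,450 is at or below the £101,100 threshold, so the full £8,020 applies.
Lost: £8,020 − £8,020 = £0.

£0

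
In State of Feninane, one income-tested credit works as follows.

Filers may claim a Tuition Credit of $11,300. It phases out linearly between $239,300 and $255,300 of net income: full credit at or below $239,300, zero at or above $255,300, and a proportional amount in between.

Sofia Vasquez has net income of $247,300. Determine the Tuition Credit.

Tuition Credit: $247,300 is $8,000 into a $16,000 phase-out range, leaving 8,000/16,000 of the credit: $11,300 × 8,000/16,000 = $5,650.

$5,650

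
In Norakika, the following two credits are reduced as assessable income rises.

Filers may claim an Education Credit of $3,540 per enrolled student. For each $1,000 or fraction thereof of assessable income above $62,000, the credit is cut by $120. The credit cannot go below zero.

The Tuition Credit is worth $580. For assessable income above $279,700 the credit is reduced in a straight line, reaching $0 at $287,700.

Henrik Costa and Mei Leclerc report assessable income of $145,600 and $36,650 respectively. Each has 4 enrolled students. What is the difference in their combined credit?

Henrik ($145,600): Education Credit: base = 4 × $3,540 = $14,160. income exceeds $62,000 by $83,600, which is 84 full-or-partial $1,000 increments; reduction = 84 × $120 = $10,080, leaving $4,080. Tuition Credit: $145,600 is at or below the $279,700 threshold, so the full $580 applies. total $4,080 + $580 = $4,660
Mei ($36,650): Education Credit: base = 4 × $3,540 = $14,160. $36,650 is at or below the $62,000 threshold, so the full $14,160 applies. Tuition Credit: $36,650 is at or below the $279,700 threshold, so the full $580 applies. total $14,160 + $580 = $14,740
Difference: |$4,660 − $14,740| = $10,080.

$10,080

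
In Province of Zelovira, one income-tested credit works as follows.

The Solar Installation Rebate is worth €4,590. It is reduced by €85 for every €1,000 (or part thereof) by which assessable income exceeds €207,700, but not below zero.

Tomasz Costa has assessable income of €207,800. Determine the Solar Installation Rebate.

Solar Installation Rebate: income exceeds €207,700 by €100, which is 1 full-or-partial €1,000 increment; reduction = 1 × €85 = €85, leaving €4,505.

€4,505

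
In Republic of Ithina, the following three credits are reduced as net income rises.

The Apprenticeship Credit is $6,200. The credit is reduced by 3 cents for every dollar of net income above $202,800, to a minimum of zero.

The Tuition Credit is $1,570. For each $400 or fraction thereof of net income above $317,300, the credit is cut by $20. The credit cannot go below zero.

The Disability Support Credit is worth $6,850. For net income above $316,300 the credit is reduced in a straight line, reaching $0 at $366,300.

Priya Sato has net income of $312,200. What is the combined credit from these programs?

Apprenticeship Credit: 3% of the $109,400 excess over $202,800 is $3,282; credit = $6,200 − $3,282 = $2,918.
Tuition Credit: $312,200 is at or below the $317,300 threshold, so the full $1,570 applies.
Disability Support Credit: $312,200 is at or below the $316,300 threshold, so the full $6,850 applies.
Total: $2,918 + $1,570 + $6,850 = $11,338.

$11,338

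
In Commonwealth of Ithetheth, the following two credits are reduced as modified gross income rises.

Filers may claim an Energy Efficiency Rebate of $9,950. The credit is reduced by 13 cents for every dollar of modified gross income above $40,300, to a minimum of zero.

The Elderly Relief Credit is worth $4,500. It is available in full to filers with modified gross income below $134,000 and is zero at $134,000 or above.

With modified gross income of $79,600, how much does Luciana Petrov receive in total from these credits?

$9,341

Energy Efficiency Rebate: 13% of the $39,300 excess over $40,300 is $5,109; credit = $9,950 − $5,109 = $4,841.
Elderly Relief Credit: $79,600 is below the $134,000 cutoff, so the full $4,500 applies.
Total: $4,841 + $4,500 = $9,341.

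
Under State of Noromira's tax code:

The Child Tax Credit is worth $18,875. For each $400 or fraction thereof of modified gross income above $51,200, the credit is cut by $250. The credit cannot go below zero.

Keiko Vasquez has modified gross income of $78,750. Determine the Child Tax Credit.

Child Tax Credit: income exceeds $51,200 by $27,550, which is 69 full-or-partial $400 increments; reduction = 69 × $250 = $17,250, leaving $1,625.

$1,625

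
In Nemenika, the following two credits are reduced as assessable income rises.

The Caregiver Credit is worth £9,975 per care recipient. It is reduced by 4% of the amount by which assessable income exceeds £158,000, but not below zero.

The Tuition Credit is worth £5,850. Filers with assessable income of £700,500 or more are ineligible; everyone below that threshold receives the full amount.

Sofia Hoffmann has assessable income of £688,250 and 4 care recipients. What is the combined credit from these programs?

Caregiver Credit: base = 4 × £9,975 = £39,900. 4% of the £530,250 excess over £158,000 is £21,210; credit = £39,900 − £21,210 = £18,690.
Tuition Credit: £688,250 is below the £700,500 cutoff, so the full £5,850 applies.
Total: £18,690 + £5,850 = £24,540.

£24,540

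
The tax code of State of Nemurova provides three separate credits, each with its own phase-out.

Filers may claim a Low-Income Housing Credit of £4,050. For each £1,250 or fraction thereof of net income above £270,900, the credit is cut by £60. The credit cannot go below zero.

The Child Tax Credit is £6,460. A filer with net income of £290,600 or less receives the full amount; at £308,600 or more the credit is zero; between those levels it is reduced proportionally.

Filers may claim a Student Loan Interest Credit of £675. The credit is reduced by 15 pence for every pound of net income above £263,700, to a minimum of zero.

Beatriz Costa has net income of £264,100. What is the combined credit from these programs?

£11,125

Low-Income Housing Credit: £264,100 is at or below the £270,900 threshold, so the full £4,050 applies.
Child Tax Credit: £264,100 is at or below the £290,600 threshold, so the full £6,460 applies.
Student Loan Interest Credit: 15% of the £400 excess over £263,700 is £60; credit = £675 − £60 = £615.
Total: £4,050 + £6,460 + £615 = £11,125.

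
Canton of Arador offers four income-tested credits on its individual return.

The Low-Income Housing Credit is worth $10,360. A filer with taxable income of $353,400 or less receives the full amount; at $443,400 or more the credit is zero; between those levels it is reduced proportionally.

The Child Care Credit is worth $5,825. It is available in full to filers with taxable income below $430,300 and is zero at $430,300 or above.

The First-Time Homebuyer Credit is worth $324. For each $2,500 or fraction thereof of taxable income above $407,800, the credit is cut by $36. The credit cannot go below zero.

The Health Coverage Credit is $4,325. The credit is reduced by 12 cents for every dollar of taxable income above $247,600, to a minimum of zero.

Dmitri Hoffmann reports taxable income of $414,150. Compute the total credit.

Low-Income Housing Credit: $414,150 is $60,750 into a $90,000 phase-out range, leaving 29,250/90,000 of the credit: $10,360 × 29,250/90,000 = $3,367.
Child Care Credit: $414,150 is below the $430,300 cutoff, so the full $5,825 applies.
First-Time Homebuyer Credit: income exceeds $407,800 by $6,350, which is 3 full-or-partial $2,500 increments; reduction = 3 × $36 = $108, leaving $216.
Health Coverage Credit: 12% of the $166,550 excess over $247,600 is $19,986 ≥ base, so the credit is $0.
Total: $3,367 + $5,825 + $216 + $0 = $9,408.

$9,408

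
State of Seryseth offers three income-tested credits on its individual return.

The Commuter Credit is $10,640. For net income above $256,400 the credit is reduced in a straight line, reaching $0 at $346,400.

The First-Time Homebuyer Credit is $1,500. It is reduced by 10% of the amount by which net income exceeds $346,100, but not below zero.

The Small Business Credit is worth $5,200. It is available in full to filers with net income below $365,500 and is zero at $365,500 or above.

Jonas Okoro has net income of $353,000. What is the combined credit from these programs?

Commuter Credit: $353,000 is at or above $346,400, so the credit is $0.
First-Time Homebuyer Credit: 10% of the $6,900 excess over $346,100 is $690; credit = $1,500 − $690 = $810.
Small Business Credit: $353,000 is below the $365,500 cutoff, so the full $5,200 applies.
Total: $0 + $810 + $5,200 = $6,010.

$6,010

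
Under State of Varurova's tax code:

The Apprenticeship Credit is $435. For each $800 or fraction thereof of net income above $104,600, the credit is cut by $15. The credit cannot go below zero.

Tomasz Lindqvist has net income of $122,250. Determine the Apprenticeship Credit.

$90

Apprenticeship Credit: income exceeds $104,600 by $17,650, which is 23 full-or-partial $800 increments; reduction = 23 × $15 = $345, leaving $90.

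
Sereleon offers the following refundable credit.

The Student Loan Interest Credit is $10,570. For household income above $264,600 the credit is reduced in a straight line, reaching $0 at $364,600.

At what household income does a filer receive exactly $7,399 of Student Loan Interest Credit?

$7,399 is 7,399/10,570 of the full $10,570, so 3,171/10,570 of the $100,000 range has been used: income = $264,600 + $100,000 × 3,171/10,570 = $294,600.

$294,600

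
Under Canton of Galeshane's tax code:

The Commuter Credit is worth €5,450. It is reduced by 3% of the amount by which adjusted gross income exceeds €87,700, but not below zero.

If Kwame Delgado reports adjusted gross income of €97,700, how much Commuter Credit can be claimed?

Commuter Credit: 3% of the €10,000 excess over €87,700 is €300; credit = €5,450 − €300 = €5,150.

€5,150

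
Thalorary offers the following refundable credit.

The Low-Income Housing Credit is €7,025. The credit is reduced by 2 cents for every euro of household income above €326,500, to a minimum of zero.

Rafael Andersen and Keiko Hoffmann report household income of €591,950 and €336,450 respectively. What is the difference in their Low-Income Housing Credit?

€5,110

Rafael (€591,950): Low-Income Housing Credit: 2% of the €265,450 excess over €326,500 is €5,309; credit = €7,025 − €5,309 = €1,716.
Keiko (€336,450): Low-Income Housing Credit: 2% of the €9,950 excess over €326,500 is €199; credit = €7,025 − €199 = €6,826.
Difference: |€1,716 − €6,826| = €5,110.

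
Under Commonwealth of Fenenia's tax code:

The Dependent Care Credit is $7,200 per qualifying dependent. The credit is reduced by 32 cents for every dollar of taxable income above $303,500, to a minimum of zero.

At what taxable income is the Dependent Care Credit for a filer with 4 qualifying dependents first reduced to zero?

Full credit = 4 × $7,200 = $28,800.
The credit falls by 32% of each dollar above $303,500, so it reaches zero when the excess is $28,800 / 32% = $90,000: income = $303,500 + $90,000 = $393,500.

$393,500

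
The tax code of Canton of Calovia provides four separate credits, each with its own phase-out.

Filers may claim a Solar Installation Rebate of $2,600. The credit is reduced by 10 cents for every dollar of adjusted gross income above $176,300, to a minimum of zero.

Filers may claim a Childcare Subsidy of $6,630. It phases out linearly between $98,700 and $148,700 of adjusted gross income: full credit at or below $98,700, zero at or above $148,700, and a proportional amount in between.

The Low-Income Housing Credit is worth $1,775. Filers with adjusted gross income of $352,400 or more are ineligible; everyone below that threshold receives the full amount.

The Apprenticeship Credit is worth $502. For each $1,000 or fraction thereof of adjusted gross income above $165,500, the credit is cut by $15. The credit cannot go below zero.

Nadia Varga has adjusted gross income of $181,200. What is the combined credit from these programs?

$4,147

Solar Installation Rebate: 10% of the $4,900 excess over $176,300 is $490; credit = $2,600 − $490 = $2,110.
Childcare Subsidy: $181,200 is at or above $148,700, so the credit is $0.
Low-Income Housing Credit: $181,200 is below the $352,400 cutoff, so the full $1,775 applies.
Apprenticeship Credit: income exceeds $165,500 by $15,700, which is 16 full-or-partial $1,000 increments; reduction = 16 × $15 = $240, leaving $262.
Total: $2,110 + $0 + $1,775 + $262 = $4,147.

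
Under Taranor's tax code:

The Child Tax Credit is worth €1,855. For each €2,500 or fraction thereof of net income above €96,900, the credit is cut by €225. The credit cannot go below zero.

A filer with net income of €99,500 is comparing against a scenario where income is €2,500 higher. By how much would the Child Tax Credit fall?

€225

At €99,500 — income exceeds €96,900 by €2,600, which is 2 full-or-partial €2,500 increments; reduction = 2 × €225 = €450, leaving €1,405.
At €102,000 — income exceeds €96,900 by €5,100, which is 3 full-or-partial €2,500 increments; reduction = 3 × €225 = €675, leaving €1,180.
Lost: €1,405 − €1,180 = €225.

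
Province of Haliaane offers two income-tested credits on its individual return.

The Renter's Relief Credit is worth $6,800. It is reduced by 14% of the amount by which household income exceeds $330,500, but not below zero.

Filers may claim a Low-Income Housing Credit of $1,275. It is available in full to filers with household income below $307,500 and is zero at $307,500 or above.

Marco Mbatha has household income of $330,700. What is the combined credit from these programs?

$6,772

Renter's Relief Credit: 14% of the $200 excess over $330,500 is $28; credit = $6,800 − $28 = $6,772.
Low-Income Housing Credit: $330,700 meets or exceeds the $307,500 cutoff, so the credit is $0.
Total: $6,772 + $0 = $6,772.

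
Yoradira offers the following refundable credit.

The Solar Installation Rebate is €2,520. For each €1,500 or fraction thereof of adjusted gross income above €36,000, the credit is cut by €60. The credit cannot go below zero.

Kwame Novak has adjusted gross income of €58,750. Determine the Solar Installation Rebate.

€1,560

Solar Installation Rebate: income exceeds €36,000 by €22,750, which is 16 full-or-partial €1,500 increments; reduction = 16 × €60 = €960, leaving €1,560.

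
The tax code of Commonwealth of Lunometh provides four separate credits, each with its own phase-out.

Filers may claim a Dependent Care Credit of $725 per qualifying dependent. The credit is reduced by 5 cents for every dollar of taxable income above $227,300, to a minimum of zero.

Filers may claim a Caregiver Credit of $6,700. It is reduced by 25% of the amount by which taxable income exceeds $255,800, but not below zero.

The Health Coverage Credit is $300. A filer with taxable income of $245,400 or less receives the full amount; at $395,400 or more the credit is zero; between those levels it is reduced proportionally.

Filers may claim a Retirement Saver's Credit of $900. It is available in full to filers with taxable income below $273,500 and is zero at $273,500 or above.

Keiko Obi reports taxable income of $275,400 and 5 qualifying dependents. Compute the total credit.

Dependent Care Credit: base = 5 × $725 = $3,625. 5% of the $48,100 excess over $227,300 is $2,405; credit = $3,625 − $2,405 = $1,220.
Caregiver Credit: 25% of the $19,600 excess over $255,800 is $4,900; credit = $6,700 − $4,900 = $1,800.
Health Coverage Credit: $275,400 is $30,000 into a $150,000 phase-out range, leaving 120,000/150,000 of the credit: $300 × 120,000/150,000 = $240.
Retirement Saver's Credit: $275,400 meets or exceeds the $273,500 cutoff, so the credit is $0.
Total: $1,220 + $1,800 + $240 + $0 = $3,260.

$3,260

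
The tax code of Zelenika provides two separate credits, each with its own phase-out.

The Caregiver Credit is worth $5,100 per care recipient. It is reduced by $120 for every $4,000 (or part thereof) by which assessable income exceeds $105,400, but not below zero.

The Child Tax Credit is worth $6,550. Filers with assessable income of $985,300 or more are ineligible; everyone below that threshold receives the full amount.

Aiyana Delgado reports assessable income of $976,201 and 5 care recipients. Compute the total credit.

Caregiver Credit: base = 5 × $5,100 = $25,500. income exceeds $105,400 by $870,801 → 218 increments × $120 = $26,160 ≥ base, so the credit is $0.
Child Tax Credit: $976,201 is below the $985,300 cutoff, so the full $6,550 applies.
Total: $0 + $6,550 = $6,550.

$6,550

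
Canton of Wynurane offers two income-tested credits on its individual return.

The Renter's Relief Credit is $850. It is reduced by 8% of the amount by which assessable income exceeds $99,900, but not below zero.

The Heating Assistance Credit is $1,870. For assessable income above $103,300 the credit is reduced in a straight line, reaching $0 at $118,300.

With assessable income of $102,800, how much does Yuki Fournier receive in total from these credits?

Renter's Relief Credit: 8% of the $2,900 excess over $99,900 is $232; credit = $850 − $232 = $618.
Heating Assistance Credit: $102,800 is at or below the $103,300 threshold, so the full $1,870 applies.
Total: $618 + $1,870 = $2,488.

$2,488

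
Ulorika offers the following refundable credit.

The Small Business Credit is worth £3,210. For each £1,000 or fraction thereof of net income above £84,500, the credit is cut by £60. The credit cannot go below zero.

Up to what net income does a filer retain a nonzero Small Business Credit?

After 53 increments the reduction is 53 × £60 = £3,180, leaving £30; one more increment wipes it out. Increment 53 ends at excess 53 × £1,000 = £53,000, so the highest qualifying income is £84,500 + £53,000 = £137,500.

£137,500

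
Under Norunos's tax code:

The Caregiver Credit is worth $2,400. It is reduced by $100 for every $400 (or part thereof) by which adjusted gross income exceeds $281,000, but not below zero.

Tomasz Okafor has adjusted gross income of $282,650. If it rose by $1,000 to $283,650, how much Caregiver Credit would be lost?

$200

At $282,650 — income exceeds $281,000 by $1,650, which is 5 full-or-partial $400 increments; reduction = 5 × $100 = $500, leaving $1,900.
At $283,650 — income exceeds $281,000 by $2,650, which is 7 full-or-partial $400 increments; reduction = 7 × $100 = $700, leaving $1,700.
Lost: $1,900 − $1,700 = $200.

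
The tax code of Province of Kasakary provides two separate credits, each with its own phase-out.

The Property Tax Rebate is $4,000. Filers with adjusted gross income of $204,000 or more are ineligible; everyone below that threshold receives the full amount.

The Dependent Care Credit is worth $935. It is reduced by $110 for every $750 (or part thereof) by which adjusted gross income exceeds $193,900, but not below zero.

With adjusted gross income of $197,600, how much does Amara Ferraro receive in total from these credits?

Property Tax Rebate: $197,600 is below the $204,000 cutoff, so the full $4,000 applies.
Dependent Care Credit: income exceeds $193,900 by $3,700, which is 5 full-or-partial $750 increments; reduction = 5 × $110 = $550, leaving $385.
Total: $4,000 + $385 = $4,385.

$4,385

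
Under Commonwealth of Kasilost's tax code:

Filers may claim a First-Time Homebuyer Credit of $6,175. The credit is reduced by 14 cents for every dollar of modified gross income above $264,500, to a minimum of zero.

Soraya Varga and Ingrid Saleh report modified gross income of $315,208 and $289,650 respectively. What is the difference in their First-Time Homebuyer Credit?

$2,654

Soraya ($315,208): First-Time Homebuyer Credit: 14% of the $50,708 excess over $264,500 is $7,099.12 ≥ base, so the credit is $0.
Ingrid ($289,650): First-Time Homebuyer Credit: 14% of the $25,150 excess over $264,500 is $3,521; credit = $6,175 − $3,521 = $2,654.
Difference: |$0 − $2,654| = $2,654.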